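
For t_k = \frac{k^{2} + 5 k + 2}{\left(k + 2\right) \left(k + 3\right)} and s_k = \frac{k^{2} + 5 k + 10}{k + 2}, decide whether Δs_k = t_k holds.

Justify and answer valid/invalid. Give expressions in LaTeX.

Valid — Δs_k = t_k.

s_(k+1) = (k**2 + 7*k + 16)/(k + 3)
s_(k+1) − s_k = (k**2 + 5*k + 2)/(k**2 + 5*k + 6)
(s_(k+1) − s_k) − t_k = 0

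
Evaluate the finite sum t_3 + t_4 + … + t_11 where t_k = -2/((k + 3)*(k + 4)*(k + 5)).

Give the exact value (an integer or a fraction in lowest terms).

Σ = -11/560

Compute t_(k+1)/t_k: get (k + 3)/(k + 6).
Take A(k)=k + 3, B(k)=k + 6, C(k)=1.
Key eq: (k + 3)·f(k+1) = (k + 5)·f(k) + (1).
deg f ≤ 2 (via 1,1,0).
A polynomial solution: f(k) = k*(k + 7)/24.
Get s_k = R·t_k = k*(-k - 7)/(12*(k + 3)*(k + 4)) with R(k) = B(k−1)f(k)/C(k) = k*(k + 5)*(k + 7)/24.
Check: Δs_k = -2/(k**3 + 12*k**2 + 47*k + 60). ✓
Sum = s_(12) − s_(3); s_(12) = -19/240, s_(3) = -5/84 ⇒ -11/560.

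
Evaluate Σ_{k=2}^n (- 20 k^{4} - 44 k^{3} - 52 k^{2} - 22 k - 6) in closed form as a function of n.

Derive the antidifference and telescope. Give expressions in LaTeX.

S(n) = - 4 n^{5} - 21 n^{4} - 46 n^{3} - 48 n^{2} - 25 n + 144

Compute t_(k+1)/t_k: get (10*k**4 + 62*k**3 + 152*k**2 + 169*k + 72)/(10*k**4 + 22*k**3 + 26*k**2 + 11*k + 3).
Factor: A=1; B=1; C=k**4 + 11*k**3/5 + 13*k**2/5 + 11*k/10 + 3/10.
Need (1)·f(k+1) − (1)·f(k) = k**4 + 11*k**3/5 + 13*k**2/5 + 11*k/10 + 3/10.
From deg A=0, deg B=0, deg C=4: d=5.
Solve for f: f(k) = k*(4*k**4 + k**3 + 2*k**2 - 4*k + 3)/20 (degree 5 ≤ 5).
Then R = B(k−1)f/C = k*(4*k**4 + k**3 + 2*k**2 - 4*k + 3)/(2*(10*k**4 + 22*k**3 + 26*k**2 + 11*k + 3)), so s_k = R(k)·t_k = k*(-4*k**4 - k**3 - 2*k**2 + 4*k - 3).
Verify: -20*k**4 - 44*k**3 - 52*k**2 - 22*k - 6 matches t_k.
Σ_(k=2)^n t_k = s_(n+1) − s_(2) = (-4*n**5 - 21*n**4 - 46*n**3 - 48*n**2 - 25*n - 6) − (-150), i.e. -4*n**5 - 21*n**4 - 46*n**3 - 48*n**2 - 25*n + 144.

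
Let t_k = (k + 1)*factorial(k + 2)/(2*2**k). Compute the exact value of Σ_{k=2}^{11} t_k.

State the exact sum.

r(k) = (k + 2)*(k + 3)/(2*(k + 1)) after simplifying.
Factor: A=k/2 + 3/2; B=1; C=k + 1.
Need (k/2 + 3/2)·f(k+1) − (1)·f(k) = k + 1.
deg f ≤ 0 (via 1,0,1).
Solving with deg f ≤ 0: f(k) = 2.
R(k) = B(k−1)·f(k)/C(k) = 2/(k + 1); s_k = R·t_k = factorial(k + 2)/2**k.
Verify: (k + 1)*factorial(k + 2)/(2*2**k) matches t_k.
Telescoping: Σ = s_(12) − s_(2) = 42567525/2 − (6) = 42567513/2.

Σ = 42567513/2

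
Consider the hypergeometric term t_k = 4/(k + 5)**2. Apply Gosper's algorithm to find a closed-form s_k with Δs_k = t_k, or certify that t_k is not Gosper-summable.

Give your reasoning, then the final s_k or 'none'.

none (Gosper's algorithm certifies no s_k)

Compute t_(k+1)/t_k: get (k + 5)**2/(k + 6)**2.
Normal form (A,B,C) = (k**2 + 10*k + 25, k**2 + 12*k + 36, 1).
Need (k**2 + 10*k + 25)·f(k+1) − (k**2 + 10*k + 25)·f(k) = 1.
Degrees (2,2,0) ⇒ d ≤ 0.
Generic f = c0 gives residual -1; -1 = 0 cannot hold, so t_k is not Gosper-summable.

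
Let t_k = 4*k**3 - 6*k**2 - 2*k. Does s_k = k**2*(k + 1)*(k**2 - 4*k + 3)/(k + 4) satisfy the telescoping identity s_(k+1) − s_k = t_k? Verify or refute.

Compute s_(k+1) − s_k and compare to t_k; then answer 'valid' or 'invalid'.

Invalid: residual 3*k*(-3*k**3 - 14*k**2 + 29*k + 8)/(k**2 + 9*k + 20) ≠ 0.

s_(k+1) = -(k + 1)**2*(k + 2)*(4*k - (k + 1)**2 + 1)/(k + 5)
s_(k+1) − s_k = k*(4*k**4 + 21*k**3 - 18*k**2 - 51*k - 16)/(k**2 + 9*k + 20)
(s_(k+1) − s_k) − t_k = 3*k*(-3*k**3 - 14*k**2 + 29*k + 8)/(k**2 + 9*k + 20)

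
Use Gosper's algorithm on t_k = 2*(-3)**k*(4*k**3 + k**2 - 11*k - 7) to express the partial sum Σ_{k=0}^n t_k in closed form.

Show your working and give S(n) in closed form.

S(n) = 6*(-3)**n*n**3 + 6*(-3)**n*n**2 - 18*(-3)**n*n - 15*(-3)**n + 1

Step 1: r(k) = 3*(-4*k**3 - 13*k**2 - 3*k + 13)/(4*k**3 + k**2 - 11*k - 7).
Factor: A=-3; B=1; C=k**3 + k**2/4 - 11*k/4 - 7/4.
Solve (-3)·f(k+1) − (1)·f(k) = k**3 + k**2/4 - 11*k/4 - 7/4.
d = 3 from the (0,0,3) case.
Solve for f: f(k) = -(2*k**3 - 4*k**2 - 4*k + 1)/8 (degree 3 ≤ 3).
Get s_k = R·t_k = (-3)**k*(-2*k**3 + 4*k**2 + 4*k - 1) with R(k) = B(k−1)f(k)/C(k) = -(2*k**3 - 4*k**2 - 4*k + 1)/(2*(4*k**3 + k**2 - 11*k - 7)).
Δs = 2*(-3)**k*(4*k**3 + k**2 - 11*k - 7), as required.
s_(n+1) = (-3)**(n + 1)*(-2*n**3 - 2*n**2 + 6*n + 5) and s_(0) = -1, so S(n) = 6*(-3)**n*n**3 + 6*(-3)**n*n**2 - 18*(-3)**n*n - 15*(-3)**n + 1.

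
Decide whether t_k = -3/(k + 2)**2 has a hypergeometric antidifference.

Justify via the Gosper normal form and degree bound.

No — the linear system for f has no solution.

Compute t_(k+1)/t_k: get (k + 2)**2/(k + 3)**2.
Normal form (A,B,C) = (k**2 + 4*k + 4, k**2 + 6*k + 9, 1).
Solve (k**2 + 4*k + 4)·f(k+1) − (k**2 + 4*k + 4)·f(k) = 1.
deg f ≤ 0 (via 2,2,0).
Put f(k) = c0: A·f(k+1) − B(k−1)·f(k) − C = -1; need -1 = 0 — inconsistent ⇒ no f, not summable.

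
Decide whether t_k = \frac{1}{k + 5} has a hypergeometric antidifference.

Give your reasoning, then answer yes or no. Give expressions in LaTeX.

No — key equation has no polynomial f.

t_(k+1)/t_k = (k + 5)/(k + 6).
Take A(k)=k + 5, B(k)=k + 6, C(k)=1.
Need (k + 5)·f(k+1) − (k + 5)·f(k) = 1.
Bound: deg f ≤ 0.
f = c0 ⇒ A·f(k+1) − B(k−1)·f(k) − C = -1. The system {-1 = 0} is inconsistent; no antidifference.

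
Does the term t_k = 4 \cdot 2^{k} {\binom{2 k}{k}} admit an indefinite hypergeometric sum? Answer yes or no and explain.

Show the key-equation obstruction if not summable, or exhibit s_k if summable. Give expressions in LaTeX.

Ratio r(k) = 4*(2*k + 1)/(k + 1).
Normal form (A,B,C) = (8*k + 4, k + 1, 1).
Need (8*k + 4)·f(k+1) − (k)·f(k) = 1.
Degrees (1,1,0) ⇒ d ≤ -1.
Bound -1 < 0, so the key equation has no polynomial solution.

No. Not Gosper-summable.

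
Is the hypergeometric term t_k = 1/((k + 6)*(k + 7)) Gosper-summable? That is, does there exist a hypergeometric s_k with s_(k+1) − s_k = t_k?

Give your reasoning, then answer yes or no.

t_(k+1)/t_k = (k + 6)/(k + 8).
Gosper form: A/B · C(k+1)/C(k) with A=k + 6, B=k + 8, C=1.
Set up (k + 6)·f(k+1) − (k + 7)·f(k) − (1) = 0.
deg f ≤ 1 (via 1,1,0).
Solve for f: f(k) = k/6 (degree 1 ≤ 1).
R(k) = B(k−1)·f(k)/C(k) = k*(k + 7)/6; s_k = R·t_k = k/(6*(k + 6)).
Check: Δs_k = 1/(k**2 + 13*k + 42). ✓

Yes. s_k = k/(6*(k + 6)).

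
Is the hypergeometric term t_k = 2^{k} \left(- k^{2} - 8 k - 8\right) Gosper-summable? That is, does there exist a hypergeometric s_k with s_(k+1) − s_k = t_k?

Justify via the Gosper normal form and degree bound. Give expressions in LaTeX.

Yes. s_k = 2^{k} \left(- k^{2} - 4 k + 2\right).

The ratio is 2*(k**2 + 10*k + 17)/(k**2 + 8*k + 8).
Factor: A=2; B=1; C=k**2 + 8*k + 8.
f must satisfy (2)·f(k+1) − (1)·f(k) = k**2 + 8*k + 8.
From deg A=0, deg B=0, deg C=2: d=2.
A polynomial solution: f(k) = k**2 + 4*k - 2.
Get s_k = R·t_k = 2**k*(-k**2 - 4*k + 2) with R(k) = B(k−1)f(k)/C(k) = (k**2 + 4*k - 2)/(k**2 + 8*k + 8).
Δs = 2**k*(-k**2 - 8*k - 8), as required.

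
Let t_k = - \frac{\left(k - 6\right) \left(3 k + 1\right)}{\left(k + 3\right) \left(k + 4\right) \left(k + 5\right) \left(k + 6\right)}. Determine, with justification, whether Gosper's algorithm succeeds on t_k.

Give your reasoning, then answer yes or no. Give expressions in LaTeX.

Compute t_(k+1)/t_k: get (k - 5)*(k + 3)*(3*k + 4)/((k - 6)*(k + 7)*(3*k + 1)).
So A=k + 3 and B=k + 7, with C=k**2 - 17*k/3 - 2.
Set up (k + 3)·f(k+1) − (k + 6)·f(k) − (k**2 - 17*k/3 - 2) = 0.
Bound: deg f ≤ 3.
Coefficient equations give f(k) = k*(k**2 - 48*k + 7)/60.
R(k) = B(k−1)·f(k)/C(k) = k*(k + 6)*(k**2 - 48*k + 7)/(20*(k - 6)*(3*k + 1)); s_k = R·t_k = k*(-k**2 + 48*k - 7)/(20*(k**3 + 12*k**2 + 47*k + 60)).
Verify: (-3*k**2 + 17*k + 6)/(k**4 + 18*k**3 + 119*k**2 + 342*k + 360) matches t_k.

Yes. s_k = \frac{k \left(- k^{2} + 48 k - 7\right)}{20 \left(k^{3} + 12 k^{2} + 47 k + 60\right)}.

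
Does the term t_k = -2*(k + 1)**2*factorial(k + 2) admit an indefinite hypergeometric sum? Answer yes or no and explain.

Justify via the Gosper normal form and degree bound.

Ratio r(k) = (k + 2)**2*(k + 3)/(k + 1)**2.
So A=k + 3 and B=1, with C=k**2 + 2*k + 1.
Set up (k + 3)·f(k+1) − (1)·f(k) − (k**2 + 2*k + 1) = 0.
Bound: deg f ≤ 1.
Solving with deg f ≤ 1: f(k) = k - 1.
Get s_k = R·t_k = -2*(k - 1)*factorial(k + 2) with R(k) = B(k−1)f(k)/C(k) = (k - 1)/(k + 1)**2.
s_(k+1) − s_k = -2*(k + 1)**2*factorial(k + 2) = t_k.

Yes. s_k = -2*(k - 1)*factorial(k + 2).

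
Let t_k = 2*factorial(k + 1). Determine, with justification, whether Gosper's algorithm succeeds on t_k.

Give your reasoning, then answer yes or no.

No; the degree bound rules out any f.

r(k) = k + 2 after simplifying.
Gosper form: A/B · C(k+1)/C(k) with A=k + 2, B=1, C=1.
Need (k + 2)·f(k+1) − (1)·f(k) = 1.
From deg A=1, deg B=0, deg C=0: d=-1.
d = -1 < 0 ⇒ no nonzero polynomial f; not summable.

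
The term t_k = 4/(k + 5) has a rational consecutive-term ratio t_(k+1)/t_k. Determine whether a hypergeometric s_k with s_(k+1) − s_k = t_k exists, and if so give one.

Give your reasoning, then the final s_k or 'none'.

no hypergeometric antidifference exists

r(k) = (k + 5)/(k + 6) after simplifying.
A = k + 5, B = k + 6, C = 1.
Key eq: (k + 5)·f(k+1) = (k + 5)·f(k) + (1).
Degrees (1,1,0) ⇒ d ≤ 0.
Put f(k) = c0: A·f(k+1) − B(k−1)·f(k) − C = -1; need -1 = 0 — inconsistent ⇒ no f, not summable.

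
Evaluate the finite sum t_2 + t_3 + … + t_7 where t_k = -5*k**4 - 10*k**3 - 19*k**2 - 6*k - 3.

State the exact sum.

Σ = -34026

The ratio is (5*k**4 + 30*k**3 + 79*k**2 + 94*k + 43)/(5*k**4 + 10*k**3 + 19*k**2 + 6*k + 3).
Take A(k)=1, B(k)=1, C(k)=k**4 + 2*k**3 + 19*k**2/5 + 6*k/5 + 3/5.
Set up (1)·f(k+1) − (1)·f(k) − (k**4 + 2*k**3 + 19*k**2/5 + 6*k/5 + 3/5) = 0.
deg f ≤ 5 (via 0,0,4).
Match coefficients ⇒ f(k) = k*(k**4 + 3*k**2 - 4*k + 3)/5.
So s_k = (B(k−1)f/C)·t_k = (k*(k**4 + 3*k**2 - 4*k + 3)/(5*k**4 + 10*k**3 + 19*k**2 + 6*k + 3))·t_k = k*(-k**4 - 3*k**2 + 4*k - 3).
Verify: -5*k**4 - 10*k**3 - 19*k**2 - 6*k - 3 matches t_k.
Evaluate s at k=8 and k=2: -34072 and -46; difference -34026.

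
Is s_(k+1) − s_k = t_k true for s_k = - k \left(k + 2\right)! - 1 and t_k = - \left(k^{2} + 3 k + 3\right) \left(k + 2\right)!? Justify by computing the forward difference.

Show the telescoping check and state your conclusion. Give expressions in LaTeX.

Valid: the claim telescopes to t_k.

s_(k+1) = -(k + 1)*factorial(k + 3) - 1
s_(k+1) − s_k = -(k**2 + 3*k + 3)*factorial(k + 2)
(s_(k+1) − s_k) − t_k = 0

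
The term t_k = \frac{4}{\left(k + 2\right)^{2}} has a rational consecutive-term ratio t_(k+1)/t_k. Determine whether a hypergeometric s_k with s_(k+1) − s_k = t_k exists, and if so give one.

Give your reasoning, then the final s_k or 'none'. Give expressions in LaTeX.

not Gosper-summable; s_k does not exist

t_(k+1)/t_k = (k + 2)**2/(k + 3)**2.
So A=k**2 + 4*k + 4 and B=k**2 + 6*k + 9, with C=1.
f must satisfy (k**2 + 4*k + 4)·f(k+1) − (k**2 + 4*k + 4)·f(k) = 1.
From deg A=2, deg B=2, deg C=0: d=0.
Generic f = c0 gives residual -1; -1 = 0 cannot hold, so t_k is not Gosper-summable.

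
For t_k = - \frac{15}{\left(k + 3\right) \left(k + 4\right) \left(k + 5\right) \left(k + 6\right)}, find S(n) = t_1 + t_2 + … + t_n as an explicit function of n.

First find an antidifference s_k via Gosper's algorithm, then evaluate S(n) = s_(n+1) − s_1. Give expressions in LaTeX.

Compute t_(k+1)/t_k: get (k + 3)/(k + 7).
Factor: A=k + 3; B=k + 7; C=1.
Key eq: (k + 3)·f(k+1) = (k + 6)·f(k) + (1).
From deg A=1, deg B=1, deg C=0: d=3.
Match coefficients ⇒ f(k) = k*(k**2 + 12*k + 47)/180.
R(k) = B(k−1)·f(k)/C(k) = k*(k + 6)*(k**2 + 12*k + 47)/180; s_k = R·t_k = k*(-k**2 - 12*k - 47)/(12*(k + 3)*(k + 4)*(k + 5)).
Verify: -15/(k**4 + 18*k**3 + 119*k**2 + 342*k + 360) matches t_k.
s_(n+1) = (-n**3 - 15*n**2 - 74*n - 60)/(12*(n**3 + 15*n**2 + 74*n + 120)) and s_(1) = -1/24, so S(n) = n*(-n**2 - 15*n - 74)/(24*(n**3 + 15*n**2 + 74*n + 120)).

S(n) = \frac{n \left(- n^{2} - 15 n - 74\right)}{24 \left(n^{3} + 15 n^{2} + 74 n + 120\right)}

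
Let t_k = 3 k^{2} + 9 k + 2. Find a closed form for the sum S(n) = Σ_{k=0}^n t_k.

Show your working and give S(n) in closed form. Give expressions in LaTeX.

t_(k+1)/t_k = (3*k**2 + 15*k + 14)/(3*k**2 + 9*k + 2).
So A=1 and B=1, with C=k**2 + 3*k + 2/3.
Solve (1)·f(k+1) − (1)·f(k) = k**2 + 3*k + 2/3.
deg f ≤ 3 (via 0,0,2).
A polynomial solution: f(k) = k*(k**2 + 3*k - 2)/3.
Then R = B(k−1)f/C = k*(k**2 + 3*k - 2)/(3*k**2 + 9*k + 2), so s_k = R(k)·t_k = k*(k**2 + 3*k - 2).
s_(k+1) − s_k = 3*k**2 + 9*k + 2 = t_k.
Telescope: S(n) = s_(n+1) − s_(0) = n**3 + 6*n**2 + 7*n + 2 − (0) = n**3 + 6*n**2 + 7*n + 2.

S(n) = n^{3} + 6 n^{2} + 7 n + 2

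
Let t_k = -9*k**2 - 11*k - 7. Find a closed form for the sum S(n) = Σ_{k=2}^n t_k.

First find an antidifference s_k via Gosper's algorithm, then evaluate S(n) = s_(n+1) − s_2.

Compute t_(k+1)/t_k: get (9*k**2 + 29*k + 27)/(9*k**2 + 11*k + 7).
Gosper form: A/B · C(k+1)/C(k) with A=1, B=1, C=k**2 + 11*k/9 + 7/9.
Need (1)·f(k+1) − (1)·f(k) = k**2 + 11*k/9 + 7/9.
Bound: deg f ≤ 3.
Solve for f: f(k) = k*(3*k**2 + k + 3)/9 (degree 3 ≤ 3).
So s_k = (B(k−1)f/C)·t_k = (k*(3*k**2 + k + 3)/(9*k**2 + 11*k + 7))·t_k = k*(-3*k**2 - k - 3).
Check: Δs_k = -9*k**2 - 11*k - 7. ✓
s_(n+1) = -3*n**3 - 10*n**2 - 14*n - 7 and s_(2) = -34, so S(n) = -3*n**3 - 10*n**2 - 14*n + 27.

S(n) = -3*n**3 - 10*n**2 - 14*n + 27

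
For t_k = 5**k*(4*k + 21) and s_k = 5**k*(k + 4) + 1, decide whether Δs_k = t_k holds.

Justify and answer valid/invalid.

valid; difference matches t_k

s_(k+1) = 5**(k + 1)*(k + 5) + 1
s_(k+1) − s_k = 5**k*(4*k + 21)
(s_(k+1) − s_k) − t_k = 0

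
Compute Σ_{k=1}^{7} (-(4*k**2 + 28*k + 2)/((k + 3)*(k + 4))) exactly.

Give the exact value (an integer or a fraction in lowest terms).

Σ = -455/22

Compute t_(k+1)/t_k: get (k + 3)*(14*k + 2*(k + 1)**2 + 15)/((k + 5)*(2*k**2 + 14*k + 1)).
Factor: A=k + 3; B=k + 5; C=k**2 + 7*k + 1/2.
f must satisfy (k + 3)·f(k+1) − (k + 4)·f(k) = k**2 + 7*k + 1/2.
d = 2 from the (1,1,2) case.
Coefficient equations give f(k) = k*(6*k - 5)/6.
R(k) = B(k−1)·f(k)/C(k) = k*(k + 4)*(6*k - 5)/(3*(2*k**2 + 14*k + 1)); s_k = R·t_k = 2*k*(5 - 6*k)/(3*(k + 3)).
Δs = 2*(-2*k**2 - 14*k - 1)/(k**2 + 7*k + 12), as required.
Sum = s_(8) − s_(1); s_(8) = -688/33, s_(1) = -1/6 ⇒ -455/22.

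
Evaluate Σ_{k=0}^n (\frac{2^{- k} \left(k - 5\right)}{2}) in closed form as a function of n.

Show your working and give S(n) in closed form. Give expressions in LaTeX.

S(n) = 2^{- n - 1} \left(- 2^{n + 3} - n + 3\right)

r(k) = (k - 4)/(2*(k - 5)) after simplifying.
So A=1/2 and B=1, with C=k - 5.
Key eq: (1/2)·f(k+1) = (1)·f(k) + (k - 5).
Degrees (0,0,1) ⇒ d ≤ 1.
Solve for f: f(k) = -2*(k - 4) (degree 1 ≤ 1).
R(k) = B(k−1)·f(k)/C(k) = -2*(k - 4)/(k - 5); s_k = R·t_k = (4 - k)/2**k.
Verify: (k - 5)/(2*2**k) matches t_k.
Evaluate: s_(n+1) = 2**(-n - 1)*(3 - n); subtract s_(0) = 4 ⇒ S(n) = 2**(-n - 1)*(-2**(n + 3) - n + 3).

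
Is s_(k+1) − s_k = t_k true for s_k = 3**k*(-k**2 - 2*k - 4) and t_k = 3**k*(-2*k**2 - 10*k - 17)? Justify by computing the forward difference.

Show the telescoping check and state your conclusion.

s_(k+1) = 3**(k + 1)*(-k**2 - 4*k - 7)
s_(k+1) − s_k = 3**k*(-2*k**2 - 10*k - 17)
(s_(k+1) − s_k) − t_k = 0

Valid: the claim telescopes to t_k.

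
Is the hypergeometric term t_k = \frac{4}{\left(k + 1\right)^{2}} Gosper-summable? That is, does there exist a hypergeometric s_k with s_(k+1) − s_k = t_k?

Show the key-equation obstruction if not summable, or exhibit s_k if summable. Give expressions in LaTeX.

Ratio r(k) = (k + 1)**2/(k + 2)**2.
Take A(k)=k**2 + 2*k + 1, B(k)=k**2 + 4*k + 4, C(k)=1.
Need (k**2 + 2*k + 1)·f(k+1) − (k**2 + 2*k + 1)·f(k) = 1.
Bound: deg f ≤ 0.
Generic f = c0 gives residual -1; -1 = 0 cannot hold, so t_k is not Gosper-summable.

No. Not Gosper-summable.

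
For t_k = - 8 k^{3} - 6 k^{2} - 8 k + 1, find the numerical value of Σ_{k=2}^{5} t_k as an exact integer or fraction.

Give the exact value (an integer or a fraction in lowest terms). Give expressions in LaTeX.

Σ = -2224

Ratio r(k) = (8*k**3 + 30*k**2 + 44*k + 21)/(8*k**3 + 6*k**2 + 8*k - 1).
Gosper form: A/B · C(k+1)/C(k) with A=1, B=1, C=k**3 + 3*k**2/4 + k - 1/8.
Key eq: (1)·f(k+1) = (1)·f(k) + (k**3 + 3*k**2/4 + k - 1/8).
From deg A=0, deg B=0, deg C=3: d=4.
Solve for f: f(k) = k*(2*k**3 - 2*k**2 + 3*k - 4)/8 (degree 4 ≤ 4).
Get s_k = R·t_k = k*(-2*k**3 + 2*k**2 - 3*k + 4) with R(k) = B(k−1)f(k)/C(k) = k*(2*k**3 - 2*k**2 + 3*k - 4)/(8*k**3 + 6*k**2 + 8*k - 1).
Verify: -8*k**3 - 6*k**2 - 8*k + 1 matches t_k.
Telescoping: Σ = s_(6) − s_(2) = -2244 − (-20) = -2224.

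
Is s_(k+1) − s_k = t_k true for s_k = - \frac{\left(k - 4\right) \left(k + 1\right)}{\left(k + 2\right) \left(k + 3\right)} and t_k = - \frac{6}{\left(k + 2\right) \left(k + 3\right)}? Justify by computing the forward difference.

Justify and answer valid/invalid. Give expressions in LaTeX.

Invalid: residual \frac{2 \left(10 - k\right)}{k^{3} + 9 k^{2} + 26 k + 24} ≠ 0.

s_(k+1) = -(k - 3)*(k + 2)/((k + 3)*(k + 4))
s_(k+1) − s_k = 4*(-2*k - 1)/(k**3 + 9*k**2 + 26*k + 24)
(s_(k+1) − s_k) − t_k = 2*(10 - k)/(k**3 + 9*k**2 + 26*k + 24)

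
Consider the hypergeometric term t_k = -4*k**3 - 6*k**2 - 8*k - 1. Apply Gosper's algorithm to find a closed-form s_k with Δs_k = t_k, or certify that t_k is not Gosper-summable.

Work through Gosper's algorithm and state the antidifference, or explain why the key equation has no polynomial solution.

s_k = k*(-k**3 - 2*k + 2)

The ratio is (4*k**3 + 18*k**2 + 32*k + 19)/(4*k**3 + 6*k**2 + 8*k + 1).
So A=1 and B=1, with C=k**3 + 3*k**2/2 + 2*k + 1/4.
Key eq: (1)·f(k+1) = (1)·f(k) + (k**3 + 3*k**2/2 + 2*k + 1/4).
From deg A=0, deg B=0, deg C=3: d=4.
Solve for f: f(k) = k*(k**3 + 2*k - 2)/4 (degree 4 ≤ 4).
So s_k = (B(k−1)f/C)·t_k = (k*(k**3 + 2*k - 2)/(4*k**3 + 6*k**2 + 8*k + 1))·t_k = k*(-k**3 - 2*k + 2).
Δs = -4*k**3 - 6*k**2 - 8*k - 1, as required.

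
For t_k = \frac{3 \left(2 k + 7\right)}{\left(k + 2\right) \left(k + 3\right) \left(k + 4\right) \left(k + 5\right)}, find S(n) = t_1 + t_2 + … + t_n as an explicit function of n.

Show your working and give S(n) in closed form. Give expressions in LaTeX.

S(n) = \frac{n \left(n + 8\right)}{5 \left(n^{2} + 8 n + 15\right)}

Step 1: r(k) = (k + 2)*(2*k + 9)/((k + 6)*(2*k + 7)).
Take A(k)=k + 2, B(k)=k + 6, C(k)=k + 7/2.
f must satisfy (k + 2)·f(k+1) − (k + 5)·f(k) = k + 7/2.
deg f ≤ 3 (via 1,1,1).
Solve for f: f(k) = k*(k + 3)*(k + 6)/16 (degree 3 ≤ 3).
Certificate R = B(k−1)f/C = k*(k + 3)*(k + 5)*(k + 6)/(8*(2*k + 7)) gives s_k = 3*k*(k + 6)/(8*(k**2 + 6*k + 8)).
Verify: 3*(2*k + 7)/(k**4 + 14*k**3 + 71*k**2 + 154*k + 120) matches t_k.
Telescope: S(n) = s_(n+1) − s_(1) = 3*(n**2 + 8*n + 7)/(8*(n**2 + 8*n + 15)) − (7/40) = n*(n + 8)/(5*(n**2 + 8*n + 15)).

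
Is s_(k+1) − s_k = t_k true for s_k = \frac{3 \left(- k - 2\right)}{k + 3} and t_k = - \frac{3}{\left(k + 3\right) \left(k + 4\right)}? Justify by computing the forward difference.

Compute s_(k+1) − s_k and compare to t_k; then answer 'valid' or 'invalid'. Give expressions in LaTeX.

s_(k+1) = 3*(-k - 3)/(k + 4)
s_(k+1) − s_k = -3/(k**2 + 7*k + 12)
(s_(k+1) − s_k) − t_k = 0

valid (s_(k+1) − s_k reduces to t_k)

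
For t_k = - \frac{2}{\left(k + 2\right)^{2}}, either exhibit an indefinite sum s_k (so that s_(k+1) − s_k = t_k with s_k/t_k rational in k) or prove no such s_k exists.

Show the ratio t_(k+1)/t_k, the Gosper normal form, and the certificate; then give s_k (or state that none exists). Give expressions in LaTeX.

none (Gosper's algorithm certifies no s_k)

r(k) = (k + 2)**2/(k + 3)**2 after simplifying.
Normal form (A,B,C) = (k**2 + 4*k + 4, k**2 + 6*k + 9, 1).
f must satisfy (k**2 + 4*k + 4)·f(k+1) − (k**2 + 4*k + 4)·f(k) = 1.
From deg A=2, deg B=2, deg C=0: d=0.
Write f(k) = c0. Then LHS − RHS = -1, requiring -1 = 0: contradictory. No certificate.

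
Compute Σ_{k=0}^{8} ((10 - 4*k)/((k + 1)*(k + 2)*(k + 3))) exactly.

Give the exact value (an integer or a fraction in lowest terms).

Σ = 9/5

r(k) = (k + 1)*(2*k - 3)/((k + 4)*(2*k - 5)) after simplifying.
Gosper form: A/B · C(k+1)/C(k) with A=k + 1, B=k + 4, C=k - 5/2.
Need (k + 1)·f(k+1) − (k + 3)·f(k) = k - 5/2.
From deg A=1, deg B=1, deg C=1: d=2.
Solving with deg f ≤ 2: f(k) = -k*(3*k + 17)/8.
Then R = B(k−1)f/C = -k*(k + 3)*(3*k + 17)/(4*(2*k - 5)), so s_k = R(k)·t_k = k*(3*k + 17)/(2*(k + 1)*(k + 2)).
Check: Δs_k = 2*(5 - 2*k)/(k**3 + 6*k**2 + 11*k + 6). ✓
Telescoping: Σ = s_(9) − s_(0) = 9/5 − (0) = 9/5.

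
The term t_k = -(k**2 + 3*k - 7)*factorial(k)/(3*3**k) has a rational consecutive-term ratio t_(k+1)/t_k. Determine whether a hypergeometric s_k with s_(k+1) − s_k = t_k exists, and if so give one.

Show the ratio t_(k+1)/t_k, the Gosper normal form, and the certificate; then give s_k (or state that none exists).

s_k = -(k + 4)*factorial(k)/3**k

Step 1: r(k) = (k + 1)*(3*k + (k + 1)**2 - 4)/(3*(k**2 + 3*k - 7)).
So A=k/3 + 1/3 and B=1, with C=k**2 + 3*k - 7.
Key eq: (k/3 + 1/3)·f(k+1) = (1)·f(k) + (k**2 + 3*k - 7).
deg f ≤ 1 (via 1,0,2).
Solving with deg f ≤ 1: f(k) = 3*(k + 4).
Get s_k = R·t_k = -(k + 4)*factorial(k)/3**k with R(k) = B(k−1)f(k)/C(k) = 3*(k + 4)/(k**2 + 3*k - 7).
Check: Δs_k = -(k**2 + 3*k - 7)*factorial(k)/(3*3**k). ✓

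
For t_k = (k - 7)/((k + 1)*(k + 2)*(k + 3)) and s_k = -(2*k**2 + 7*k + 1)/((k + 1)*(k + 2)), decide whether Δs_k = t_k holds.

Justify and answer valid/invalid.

s_(k+1) = (-7*k - 2*(k + 1)**2 - 8)/((k + 2)*(k + 3))
s_(k+1) − s_k = (k - 7)/(k**3 + 6*k**2 + 11*k + 6)
(s_(k+1) − s_k) − t_k = 0

Valid: the claim telescopes to t_k.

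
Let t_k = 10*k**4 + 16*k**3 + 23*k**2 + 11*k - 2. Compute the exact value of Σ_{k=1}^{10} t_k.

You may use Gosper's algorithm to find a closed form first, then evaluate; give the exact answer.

Step 1: r(k) = (10*k**4 + 56*k**3 + 131*k**2 + 145*k + 58)/(10*k**4 + 16*k**3 + 23*k**2 + 11*k - 2).
A = 1, B = 1, C = k**4 + 8*k**3/5 + 23*k**2/10 + 11*k/10 - 1/5.
Solve (1)·f(k+1) − (1)·f(k) = k**4 + 8*k**3/5 + 23*k**2/10 + 11*k/10 - 1/5.
d = 5 from the (0,0,4) case.
Solving with deg f ≤ 5: f(k) = k*(2*k**4 - k**3 + 3*k**2 - 2*k - 4)/10.
Certificate R = B(k−1)f/C = k*(2*k**4 - k**3 + 3*k**2 - 2*k - 4)/(10*k**4 + 16*k**3 + 23*k**2 + 11*k - 2) gives s_k = k*(2*k**4 - k**3 + 3*k**2 - 2*k - 4).
s_(k+1) − s_k = 10*k**4 + 16*k**3 + 23*k**2 + 11*k - 2 = t_k.
Evaluate s at k=11 and k=1: 311168 and -2; difference 311170.

Σ = 311170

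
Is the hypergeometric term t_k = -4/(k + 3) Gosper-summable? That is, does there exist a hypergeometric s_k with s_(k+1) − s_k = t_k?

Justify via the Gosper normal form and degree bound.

t_(k+1)/t_k = (k + 3)/(k + 4).
Normal form (A,B,C) = (k + 3, k + 4, 1).
Key eq: (k + 3)·f(k+1) = (k + 3)·f(k) + (1).
deg f ≤ 0 (via 1,1,0).
Put f(k) = c0: A·f(k+1) − B(k−1)·f(k) − C = -1; need -1 = 0 — inconsistent ⇒ no f, not summable.

No — key equation has no polynomial f.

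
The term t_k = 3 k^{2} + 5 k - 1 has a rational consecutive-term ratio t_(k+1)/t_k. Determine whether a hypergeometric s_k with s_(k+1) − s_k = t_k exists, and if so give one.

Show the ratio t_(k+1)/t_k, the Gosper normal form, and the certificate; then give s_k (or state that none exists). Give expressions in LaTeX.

Ratio r(k) = (3*k**2 + 11*k + 7)/(3*k**2 + 5*k - 1).
So A=1 and B=1, with C=k**2 + 5*k/3 - 1/3.
Solve (1)·f(k+1) − (1)·f(k) = k**2 + 5*k/3 - 1/3.
From deg A=0, deg B=0, deg C=2: d=3.
Match coefficients ⇒ f(k) = k*(k**2 + k - 3)/3.
Certificate R = B(k−1)f/C = k*(k**2 + k - 3)/(3*k**2 + 5*k - 1) gives s_k = k*(k**2 + k - 3).
Δs = 3*k**2 + 5*k - 1, as required.

s_k = k \left(k^{2} + k - 3\right)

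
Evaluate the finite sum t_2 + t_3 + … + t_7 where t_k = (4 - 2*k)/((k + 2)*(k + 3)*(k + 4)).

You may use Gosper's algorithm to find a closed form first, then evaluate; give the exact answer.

r(k) = (k - 1)*(k + 2)/((k - 2)*(k + 5)) after simplifying.
Gosper form: A/B · C(k+1)/C(k) with A=k + 2, B=k + 5, C=k - 2.
Solve (k + 2)·f(k+1) − (k + 4)·f(k) = k - 2.
d = 2 from the (1,1,1) case.
Match coefficients ⇒ f(k) = -k.
Get s_k = R·t_k = 2*k/((k + 2)*(k + 3)) with R(k) = B(k−1)f(k)/C(k) = -k*(k + 4)/(k - 2).
Check: Δs_k = 2*(2 - k)/(k**3 + 9*k**2 + 26*k + 24). ✓
Σ_(k=2)^(7) t_k = s_(8) − s_(2) = 8/55 − (1/5) = -3/55.

Σ = -3/55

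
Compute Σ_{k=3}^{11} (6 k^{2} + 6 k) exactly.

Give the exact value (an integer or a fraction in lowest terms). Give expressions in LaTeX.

r(k) = (k + 2)/k after simplifying.
A = 1, B = 1, C = k**2 + k.
Solve (1)·f(k+1) − (1)·f(k) = k**2 + k.
From deg A=0, deg B=0, deg C=2: d=3.
Solve for f: f(k) = k*(k - 1)*(k + 1)/3 (degree 3 ≤ 3).
Get s_k = R·t_k = 2*k*(k**2 - 1) with R(k) = B(k−1)f(k)/C(k) = (k - 1)/3.
s_(k+1) − s_k = 6*k*(k + 1) = t_k.
Evaluate s at k=12 and k=3: 3432 and 48; difference 3384.

Σ = 3384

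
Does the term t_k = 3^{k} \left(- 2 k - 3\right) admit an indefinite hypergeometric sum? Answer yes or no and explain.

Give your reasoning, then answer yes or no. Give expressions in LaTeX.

t_(k+1)/t_k = 3*(2*k + 5)/(2*k + 3).
Normal form (A,B,C) = (3, 1, k + 3/2).
Solve (3)·f(k+1) − (1)·f(k) = k + 3/2.
deg f ≤ 1 (via 0,0,1).
Match coefficients ⇒ f(k) = k/2.
R(k) = B(k−1)·f(k)/C(k) = k/(2*k + 3); s_k = R·t_k = -3**k*k.
Δs = 3**k*(-2*k - 3), as required.

Yes. s_k = - 3^{k} k.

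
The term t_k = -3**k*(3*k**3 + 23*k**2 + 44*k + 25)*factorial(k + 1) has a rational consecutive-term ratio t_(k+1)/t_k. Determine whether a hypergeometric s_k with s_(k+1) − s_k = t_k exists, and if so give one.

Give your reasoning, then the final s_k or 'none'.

s_k = -3**k*(k**2 + 4*k - 1)*factorial(k + 1)

Step 1: r(k) = 3*(3*k**4 + 38*k**3 + 163*k**2 + 293*k + 190)/(3*k**3 + 23*k**2 + 44*k + 25).
So A=3*k + 6 and B=1, with C=k**3 + 23*k**2/3 + 44*k/3 + 25/3.
Need (3*k + 6)·f(k+1) − (1)·f(k) = k**3 + 23*k**2/3 + 44*k/3 + 25/3.
d = 2 from the (1,0,3) case.
Coefficient equations give f(k) = (k**2 + 4*k - 1)/3.
Then R = B(k−1)f/C = (k**2 + 4*k - 1)/(3*k**3 + 23*k**2 + 44*k + 25), so s_k = R(k)·t_k = -3**k*(k**2 + 4*k - 1)*factorial(k + 1).
s_(k+1) − s_k = -3**k*(3*k**3 + 23*k**2 + 44*k + 25)*factorial(k + 1) = t_k.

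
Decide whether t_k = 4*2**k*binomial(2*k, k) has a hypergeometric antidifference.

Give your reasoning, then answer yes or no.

Step 1: r(k) = 4*(2*k + 1)/(k + 1).
So A=8*k + 4 and B=k + 1, with C=1.
Set up (8*k + 4)·f(k+1) − (k)·f(k) − (1) = 0.
Degrees (1,1,0) ⇒ d ≤ -1.
d = -1 < 0 ⇒ no nonzero polynomial f; not summable.

No — negative degree bound, so no certificate f.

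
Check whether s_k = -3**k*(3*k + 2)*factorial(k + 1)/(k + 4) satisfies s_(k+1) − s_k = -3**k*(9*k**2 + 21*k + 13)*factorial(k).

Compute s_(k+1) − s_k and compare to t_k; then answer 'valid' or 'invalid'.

Invalid: residual 3**(k + 1)*(9*k**3 + 57*k**2 + 94*k + 50)*factorial(k)/((k + 4)*(k + 5)) ≠ 0.

s_(k+1) = -3**(k + 1)*(3*k + 5)*factorial(k + 2)/(k + 5)
s_(k+1) − s_k = -3**k*(9*k**3 + 66*k**2 + 145*k + 110)*factorial(k + 1)/((k + 4)*(k + 5))
(s_(k+1) − s_k) − t_k = 3**(k + 1)*(9*k**3 + 57*k**2 + 94*k + 50)*factorial(k)/((k + 4)*(k + 5))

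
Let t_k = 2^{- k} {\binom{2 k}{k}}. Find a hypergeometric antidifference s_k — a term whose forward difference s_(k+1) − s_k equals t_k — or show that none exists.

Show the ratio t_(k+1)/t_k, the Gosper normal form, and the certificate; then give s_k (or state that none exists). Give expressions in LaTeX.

none — t_k is not Gosper-summable

t_(k+1)/t_k = (2*k + 1)/(k + 1).
So A=2*k + 1 and B=k + 1, with C=1.
Set up (2*k + 1)·f(k+1) − (k)·f(k) − (1) = 0.
d = -1 from the (1,1,0) case.
d = -1 < 0 ⇒ no nonzero polynomial f; not summable.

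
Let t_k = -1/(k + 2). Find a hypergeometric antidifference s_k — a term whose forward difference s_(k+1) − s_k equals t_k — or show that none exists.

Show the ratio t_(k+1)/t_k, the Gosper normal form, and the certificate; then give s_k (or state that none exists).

r(k) = (k + 2)/(k + 3) after simplifying.
Normal form (A,B,C) = (k + 2, k + 3, 1).
Set up (k + 2)·f(k+1) − (k + 2)·f(k) − (1) = 0.
From deg A=1, deg B=1, deg C=0: d=0.
Put f(k) = c0: A·f(k+1) − B(k−1)·f(k) − C = -1; need -1 = 0 — inconsistent ⇒ no f, not summable.

none — t_k is not Gosper-summable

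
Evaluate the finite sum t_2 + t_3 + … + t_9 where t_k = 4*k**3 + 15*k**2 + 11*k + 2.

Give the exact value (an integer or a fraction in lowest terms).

Compute t_(k+1)/t_k: get (4*k**3 + 27*k**2 + 53*k + 32)/(4*k**3 + 15*k**2 + 11*k + 2).
So A=1 and B=1, with C=k**3 + 15*k**2/4 + 11*k/4 + 1/2.
Solve (1)·f(k+1) − (1)·f(k) = k**3 + 15*k**2/4 + 11*k/4 + 1/2.
From deg A=0, deg B=0, deg C=3: d=4.
Coefficient equations give f(k) = k*(k**3 + 3*k**2 - k - 1)/4.
Then R = B(k−1)f/C = k*(k**3 + 3*k**2 - k - 1)/(4*k**3 + 15*k**2 + 11*k + 2), so s_k = R(k)·t_k = k*(k**3 + 3*k**2 - k - 1).
s_(k+1) − s_k = 4*k**3 + 15*k**2 + 11*k + 2 = t_k.
Σ_(k=2)^(9) t_k = s_(10) − s_(2) = 12890 − (34) = 12856.

Σ = 12856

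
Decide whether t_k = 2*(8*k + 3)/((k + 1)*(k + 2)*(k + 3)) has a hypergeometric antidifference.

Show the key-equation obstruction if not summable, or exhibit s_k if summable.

Compute t_(k+1)/t_k: get (k + 1)*(8*k + 11)/((k + 4)*(8*k + 3)).
Factor: A=k + 1; B=k + 4; C=k + 3/8.
f must satisfy (k + 1)·f(k+1) − (k + 3)·f(k) = k + 3/8.
deg f ≤ 2 (via 1,1,1).
A polynomial solution: f(k) = k*(11*k + 1)/32.
So s_k = (B(k−1)f/C)·t_k = (k*(k + 3)*(11*k + 1)/(4*(8*k + 3)))·t_k = k*(11*k + 1)/(2*(k + 1)*(k + 2)).
s_(k+1) − s_k = 2*(8*k + 3)/(k**3 + 6*k**2 + 11*k + 6) = t_k.

Yes. s_k = k*(11*k + 1)/(2*(k + 1)*(k + 2)).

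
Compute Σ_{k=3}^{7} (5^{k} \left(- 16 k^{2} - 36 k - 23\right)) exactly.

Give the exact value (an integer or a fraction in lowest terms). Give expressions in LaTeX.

Σ = -97651875

Compute t_(k+1)/t_k: get 5*(16*k**2 + 68*k + 75)/(16*k**2 + 36*k + 23).
Gosper form: A/B · C(k+1)/C(k) with A=5, B=1, C=k**2 + 9*k/4 + 23/16.
f must satisfy (5)·f(k+1) − (1)·f(k) = k**2 + 9*k/4 + 23/16.
Bound: deg f ≤ 2.
Match coefficients ⇒ f(k) = (4*k**2 - k + 2)/16.
R(k) = B(k−1)·f(k)/C(k) = (4*k**2 - k + 2)/(16*k**2 + 36*k + 23); s_k = R·t_k = 5**k*(-4*k**2 + k - 2).
s_(k+1) − s_k = 5**k*(-16*k**2 - 36*k - 23) = t_k.
Evaluate s at k=8 and k=3: -97656250 and -4375; difference -97651875.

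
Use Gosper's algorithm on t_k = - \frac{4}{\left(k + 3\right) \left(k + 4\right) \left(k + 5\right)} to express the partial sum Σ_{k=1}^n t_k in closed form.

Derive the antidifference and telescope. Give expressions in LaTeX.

S(n) = \frac{n \left(- n - 9\right)}{10 \left(n^{2} + 9 n + 20\right)}

Step 1: r(k) = (k + 3)/(k + 6).
Take A(k)=k + 3, B(k)=k + 6, C(k)=1.
Set up (k + 3)·f(k+1) − (k + 5)·f(k) − (1) = 0.
deg f ≤ 2 (via 1,1,0).
Match coefficients ⇒ f(k) = k*(k + 7)/24.
R(k) = B(k−1)·f(k)/C(k) = k*(k + 5)*(k + 7)/24; s_k = R·t_k = k*(-k - 7)/(6*(k + 3)*(k + 4)).
Δs = -4/(k**3 + 12*k**2 + 47*k + 60), as required.
Σ_(k=1)^n t_k = s_(n+1) − s_(1) = ((-n**2 - 9*n - 8)/(6*(n**2 + 9*n + 20))) − (-1/15), i.e. n*(-n - 9)/(10*(n**2 + 9*n + 20)).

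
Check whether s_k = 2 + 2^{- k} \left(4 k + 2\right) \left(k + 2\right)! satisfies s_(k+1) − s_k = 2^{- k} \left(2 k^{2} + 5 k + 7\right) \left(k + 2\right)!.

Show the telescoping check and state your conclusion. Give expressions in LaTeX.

s_(k+1) = 2**(-k - 1)*(4*k + 6)*factorial(k + 3) + 2
s_(k+1) − s_k = (2*k**2 + 5*k + 7)*factorial(k + 2)/2**k
(s_(k+1) − s_k) − t_k = 0

Valid: the claim telescopes to t_k.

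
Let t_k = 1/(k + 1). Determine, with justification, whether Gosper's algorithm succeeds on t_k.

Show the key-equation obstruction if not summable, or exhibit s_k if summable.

No — the linear system for f has no solution.

t_(k+1)/t_k = (k + 1)/(k + 2).
Gosper form: A/B · C(k+1)/C(k) with A=k + 1, B=k + 2, C=1.
f must satisfy (k + 1)·f(k+1) − (k + 1)·f(k) = 1.
From deg A=1, deg B=1, deg C=0: d=0.
Write f(k) = c0. Then LHS − RHS = -1, requiring -1 = 0: contradictory. No certificate.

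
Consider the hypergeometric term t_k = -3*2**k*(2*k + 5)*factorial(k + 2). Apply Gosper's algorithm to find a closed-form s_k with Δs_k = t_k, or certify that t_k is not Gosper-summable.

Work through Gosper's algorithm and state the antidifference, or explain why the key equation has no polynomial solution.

Ratio r(k) = 2*(k + 3)*(2*k + 7)/(2*k + 5).
A = 2*k + 6, B = 1, C = k + 5/2.
Solve (2*k + 6)·f(k+1) − (1)·f(k) = k + 5/2.
From deg A=1, deg B=0, deg C=1: d=0.
Coefficient equations give f(k) = 1/2.
Then R = B(k−1)f/C = 1/(2*k + 5), so s_k = R(k)·t_k = -3*2**k*factorial(k + 2).
s_(k+1) − s_k = -3*2**k*(2*k + 5)*factorial(k + 2) = t_k.

s_k = -3*2**k*factorial(k + 2)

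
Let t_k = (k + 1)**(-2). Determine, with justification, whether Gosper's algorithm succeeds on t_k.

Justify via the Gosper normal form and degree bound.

No; the coefficient equations for f are inconsistent.

Step 1: r(k) = (k + 1)**2/(k + 2)**2.
A = k**2 + 2*k + 1, B = k**2 + 4*k + 4, C = 1.
f must satisfy (k**2 + 2*k + 1)·f(k+1) − (k**2 + 2*k + 1)·f(k) = 1.
From deg A=2, deg B=2, deg C=0: d=0.
Write f(k) = c0. Then LHS − RHS = -1, requiring -1 = 0: contradictory. No certificate.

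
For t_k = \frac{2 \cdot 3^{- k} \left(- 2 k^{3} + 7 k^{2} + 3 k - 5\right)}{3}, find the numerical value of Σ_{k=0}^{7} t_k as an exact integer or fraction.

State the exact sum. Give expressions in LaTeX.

The ratio is (2*k**3 - k**2 - 11*k - 3)/(3*(2*k**3 - 7*k**2 - 3*k + 5)).
Factor: A=1/3; B=1; C=k**3 - 7*k**2/2 - 3*k/2 + 5/2.
f must satisfy (1/3)·f(k+1) − (1)·f(k) = k**3 - 7*k**2/2 - 3*k/2 + 5/2.
Degrees (0,0,3) ⇒ d ≤ 3.
Solve for f: f(k) = -3*(k + 1)*(k**2 - 3*k + 1)/2 (degree 3 ≤ 3).
Then R = B(k−1)f/C = -3*(k + 1)*(k**2 - 3*k + 1)/(2*k**3 - 7*k**2 - 3*k + 5), so s_k = R(k)·t_k = 2*(k**3 - 2*k**2 - 2*k + 1)/3**k.
Check: Δs_k = 2*(-2*k**3 + 7*k**2 + 3*k - 5)/(3*3**k). ✓
Telescoping: Σ = s_(8) − s_(0) = 82/729 − (2) = -1376/729.

Σ = -1376/729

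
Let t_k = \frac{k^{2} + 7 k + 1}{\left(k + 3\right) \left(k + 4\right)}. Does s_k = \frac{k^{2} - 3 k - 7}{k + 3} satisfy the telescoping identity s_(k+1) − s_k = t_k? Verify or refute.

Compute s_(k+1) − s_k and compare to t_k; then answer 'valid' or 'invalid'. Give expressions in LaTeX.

Valid — Δs_k = t_k.

s_(k+1) = (k**2 - k - 9)/(k + 4)
s_(k+1) − s_k = (k**2 + 7*k + 1)/(k**2 + 7*k + 12)
(s_(k+1) − s_k) − t_k = 0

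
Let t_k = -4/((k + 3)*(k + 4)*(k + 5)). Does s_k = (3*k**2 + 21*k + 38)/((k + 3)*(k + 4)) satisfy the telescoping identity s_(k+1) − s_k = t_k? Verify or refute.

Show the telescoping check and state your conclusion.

valid; difference matches t_k

s_(k+1) = (21*k + 3*(k + 1)**2 + 59)/((k + 4)*(k + 5))
s_(k+1) − s_k = -4/(k**3 + 12*k**2 + 47*k + 60)
(s_(k+1) − s_k) − t_k = 0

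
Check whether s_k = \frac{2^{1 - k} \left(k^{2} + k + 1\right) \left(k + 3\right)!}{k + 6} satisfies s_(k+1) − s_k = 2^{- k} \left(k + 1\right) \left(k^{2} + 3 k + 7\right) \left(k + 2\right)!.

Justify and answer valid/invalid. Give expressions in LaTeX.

s_(k+1) = (k**2 + 3*k + 3)*factorial(k + 4)/(2**k*(k + 7))
s_(k+1) − s_k = (k**4 + 11*k**3 + 41*k**2 + 86*k + 58)*factorial(k + 3)/(2**k*(k + 6)*(k + 7))
(s_(k+1) − s_k) − t_k = -3*(k**4 + 10*k**3 + 32*k**2 + 65*k + 40)*factorial(k + 2)/(2**k*(k + 6)*(k + 7))

Invalid: residual - \frac{3 \cdot 2^{- k} \left(k^{4} + 10 k^{3} + 32 k^{2} + 65 k + 40\right) \left(k + 2\right)!}{\left(k + 6\right) \left(k + 7\right)} ≠ 0.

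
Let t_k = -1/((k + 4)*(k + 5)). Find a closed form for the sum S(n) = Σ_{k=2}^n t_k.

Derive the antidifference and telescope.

S(n) = (1 - n)/(6*(n + 5))

The ratio is (k + 4)/(k + 6).
Factor: A=k + 4; B=k + 6; C=1.
Set up (k + 4)·f(k+1) − (k + 5)·f(k) − (1) = 0.
Bound: deg f ≤ 1.
Match coefficients ⇒ f(k) = k/4.
Certificate R = B(k−1)f/C = k*(k + 5)/4 gives s_k = -k/(4*k + 16).
s_(k+1) − s_k = -1/(k**2 + 9*k + 20) = t_k.
Telescope: S(n) = s_(n+1) − s_(2) = (-n - 1)/(4*(n + 5)) − (-1/12) = (1 - n)/(6*(n + 5)).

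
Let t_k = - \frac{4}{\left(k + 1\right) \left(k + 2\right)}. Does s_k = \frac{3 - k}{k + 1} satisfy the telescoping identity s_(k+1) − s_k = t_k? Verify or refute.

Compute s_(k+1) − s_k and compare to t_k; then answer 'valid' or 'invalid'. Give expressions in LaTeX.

Valid: the claim telescopes to t_k.

s_(k+1) = (2 - k)/(k + 2)
s_(k+1) − s_k = -4/(k**2 + 3*k + 2)
(s_(k+1) − s_k) − t_k = 0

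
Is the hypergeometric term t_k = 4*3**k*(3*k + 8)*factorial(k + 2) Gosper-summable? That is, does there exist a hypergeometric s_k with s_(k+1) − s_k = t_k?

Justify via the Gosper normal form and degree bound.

Ratio r(k) = 3*(k + 3)*(3*k + 11)/(3*k + 8).
Factor: A=3*k + 9; B=1; C=k + 8/3.
Key eq: (3*k + 9)·f(k+1) = (1)·f(k) + (k + 8/3).
Bound: deg f ≤ 0.
Solve for f: f(k) = 1/3 (degree 0 ≤ 0).
Certificate R = B(k−1)f/C = 1/(3*k + 8) gives s_k = 4*3**k*factorial(k + 2).
Check: Δs_k = 4*3**k*(3*k + 8)*factorial(k + 2). ✓

Yes. s_k = 4*3**k*factorial(k + 2).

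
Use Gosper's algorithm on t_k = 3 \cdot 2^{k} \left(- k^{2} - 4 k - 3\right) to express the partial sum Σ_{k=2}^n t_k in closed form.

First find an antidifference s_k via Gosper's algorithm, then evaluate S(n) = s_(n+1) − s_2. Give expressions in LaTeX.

S(n) = - 6 \cdot 2^{n} n^{2} - 12 \cdot 2^{n} n - 12 \cdot 2^{n} + 60

Compute t_(k+1)/t_k: get 2*(k**2 + 6*k + 8)/(k**2 + 4*k + 3).
Normal form (A,B,C) = (2, 1, k**2 + 4*k + 3).
Solve (2)·f(k+1) − (1)·f(k) = k**2 + 4*k + 3.
Degrees (0,0,2) ⇒ d ≤ 2.
A polynomial solution: f(k) = k**2 + 1.
So s_k = (B(k−1)f/C)·t_k = ((k**2 + 1)/((k + 1)*(k + 3)))·t_k = 3*2**k*(-k**2 - 1).
s_(k+1) − s_k = 3*2**k*(-k**2 - 4*k - 3) = t_k.
s_(n+1) = 6*2**n*(-n**2 - 2*n - 2) and s_(2) = -60, so S(n) = -6*2**n*n**2 - 12*2**n*n - 12*2**n + 60.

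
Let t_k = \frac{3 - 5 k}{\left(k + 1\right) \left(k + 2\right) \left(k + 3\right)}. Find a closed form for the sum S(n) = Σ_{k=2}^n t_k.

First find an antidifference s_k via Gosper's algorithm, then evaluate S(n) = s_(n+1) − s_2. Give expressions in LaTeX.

Compute t_(k+1)/t_k: get (k + 1)*(5*k + 2)/((k + 4)*(5*k - 3)).
So A=k + 1 and B=k + 4, with C=k - 3/5.
Key eq: (k + 1)·f(k+1) = (k + 3)·f(k) + (k - 3/5).
d = 2 from the (1,1,1) case.
Solving with deg f ≤ 2: f(k) = k*(k - 7)/10.
Then R = B(k−1)f/C = k*(k - 7)*(k + 3)/(2*(5*k - 3)), so s_k = R(k)·t_k = k*(7 - k)/(2*(k + 1)*(k + 2)).
Check: Δs_k = (3 - 5*k)/(k**3 + 6*k**2 + 11*k + 6). ✓
Telescope: S(n) = s_(n+1) − s_(2) = (-n**2 + 5*n + 6)/(2*(n**2 + 5*n + 6)) − (5/12) = (-11*n**2 + 5*n + 6)/(12*(n**2 + 5*n + 6)).

S(n) = \frac{- 11 n^{2} + 5 n + 6}{12 \left(n^{2} + 5 n + 6\right)}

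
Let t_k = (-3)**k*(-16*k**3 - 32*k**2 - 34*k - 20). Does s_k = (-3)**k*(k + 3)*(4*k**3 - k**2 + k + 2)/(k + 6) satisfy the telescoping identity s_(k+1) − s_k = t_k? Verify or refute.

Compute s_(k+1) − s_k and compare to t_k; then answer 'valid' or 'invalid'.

Invalid: residual 3*(-3)**k*(16*k**4 + 132*k**3 + 225*k**2 + 225*k + 122)/(k**2 + 13*k + 42) ≠ 0.

s_(k+1) = (-3)**(k + 1)*(k + 4)*(k + 4*(k + 1)**3 - (k + 1)**2 + 3)/(k + 7)
s_(k+1) − s_k = (-3)**k*(-16*k**5 - 192*k**4 - 726*k**3 - 1131*k**2 - 1013*k - 474)/(k**2 + 13*k + 42)
(s_(k+1) − s_k) − t_k = 3*(-3)**k*(16*k**4 + 132*k**3 + 225*k**2 + 225*k + 122)/(k**2 + 13*k + 42)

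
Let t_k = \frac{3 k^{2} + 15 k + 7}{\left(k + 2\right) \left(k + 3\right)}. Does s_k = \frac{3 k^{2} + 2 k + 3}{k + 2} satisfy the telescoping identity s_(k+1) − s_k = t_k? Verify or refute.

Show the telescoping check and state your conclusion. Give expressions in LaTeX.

s_(k+1) = (3*k**2 + 8*k + 8)/(k + 3)
s_(k+1) − s_k = (3*k**2 + 15*k + 7)/(k**2 + 5*k + 6)
(s_(k+1) − s_k) − t_k = 0

valid; difference matches t_k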